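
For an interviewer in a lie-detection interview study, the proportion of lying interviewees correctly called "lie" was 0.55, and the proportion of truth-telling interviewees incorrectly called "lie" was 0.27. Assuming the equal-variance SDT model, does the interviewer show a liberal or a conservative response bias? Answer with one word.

conservative

z(H) = 0.126, z(FA) = -0.613
c = −½·(z(H) + z(FA)) = 0.2435
c > 0 → conservative criterion (biased toward responding “no”).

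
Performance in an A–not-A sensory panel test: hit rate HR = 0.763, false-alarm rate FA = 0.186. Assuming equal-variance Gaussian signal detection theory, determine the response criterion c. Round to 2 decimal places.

z(H) = 0.716
z(FA) = -0.893
c = −½·[z(H) + z(FA)] = −0.5 × (0.716 + (-0.893)) = 0.0885

c = 0.09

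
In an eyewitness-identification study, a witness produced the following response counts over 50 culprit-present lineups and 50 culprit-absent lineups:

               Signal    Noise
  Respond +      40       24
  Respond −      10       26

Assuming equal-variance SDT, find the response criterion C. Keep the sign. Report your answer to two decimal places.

H = 40/50 = 0.8000
FA = 24/50 = 0.4800
z(H) = 0.842
z(FA) = -0.050
c = −½·[z(H) + z(FA)] = −0.5 × (0.842 + (-0.050)) = -0.396
c < 0: the witness has a liberal response bias.

C = -0.40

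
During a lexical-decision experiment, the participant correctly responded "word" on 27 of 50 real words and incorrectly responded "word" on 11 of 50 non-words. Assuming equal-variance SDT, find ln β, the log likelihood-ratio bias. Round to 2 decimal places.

H = 27/50 = 0.5400
FA = 11/50 = 0.2200
z(H) = 0.100
z(FA) = -0.772
ln β = −½·[z(H)² − z(FA)²] = −0.5 × (0.010 − 0.596) = 0.293

ln β = 0.29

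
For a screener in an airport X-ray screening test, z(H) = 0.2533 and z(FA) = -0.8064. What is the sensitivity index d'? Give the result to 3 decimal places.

d' = 1.060

d' = z(H) − z(FA) = 0.2533 − (-0.8064) = 1.0597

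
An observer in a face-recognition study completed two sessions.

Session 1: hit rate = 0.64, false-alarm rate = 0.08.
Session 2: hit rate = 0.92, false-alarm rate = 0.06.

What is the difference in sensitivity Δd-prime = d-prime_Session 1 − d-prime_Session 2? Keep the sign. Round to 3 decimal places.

Δd-prime = -1.196

Session 1: z(0.64) = 0.3585, z(0.08) = -1.4051, d' = 1.7636
Session 2: z(0.92) = 1.4051, z(0.06) = -1.5548, d' = 2.9599
Δd' = d'_Session 1 − d'_Session 2 = 1.7636 − 2.9599 = -1.1963
Session 2 has the higher sensitivity.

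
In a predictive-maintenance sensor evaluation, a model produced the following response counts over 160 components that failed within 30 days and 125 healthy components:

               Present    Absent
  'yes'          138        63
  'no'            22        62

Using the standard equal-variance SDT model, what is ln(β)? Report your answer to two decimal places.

ln β = -0.60

H = 138/160 = 0.8625
FA = 63/125 = 0.5040
z(H) = z(0.8625) = 1.092
z(FA) = z(0.5040) = 0.010
ln β = −½·[z(H)² − z(FA)²] = −0.5 × (1.192 − 0.000) = -0.596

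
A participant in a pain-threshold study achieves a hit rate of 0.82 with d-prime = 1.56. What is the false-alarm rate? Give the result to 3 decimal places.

z(hit rate) = z(0.82) = 0.9154
z(FA) = z(H) − d' = 0.9154 − 1.56 = -0.6446
false-alarm rate = Φ(-0.6446) = 0.2596

false-alarm rate = 0.260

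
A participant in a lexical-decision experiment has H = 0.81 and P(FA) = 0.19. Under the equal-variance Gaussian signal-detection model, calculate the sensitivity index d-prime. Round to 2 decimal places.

z(H) = z(0.81) = 0.8779
z(FA) = z(0.19) = -0.8779
d' = z(H) − z(FA) = 0.8779 − (-0.8779) = 1.7558

d-prime = 1.76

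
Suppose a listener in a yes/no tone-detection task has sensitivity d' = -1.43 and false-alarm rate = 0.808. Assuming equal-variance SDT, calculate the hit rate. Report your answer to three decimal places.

hit rate = 0.288

z(false-alarm rate) = z(0.808) = 0.8705
z(H) = z(FA) + d' = 0.8705 + (-1.43) = -0.5595
hit rate = Φ(-0.5595) = 0.2879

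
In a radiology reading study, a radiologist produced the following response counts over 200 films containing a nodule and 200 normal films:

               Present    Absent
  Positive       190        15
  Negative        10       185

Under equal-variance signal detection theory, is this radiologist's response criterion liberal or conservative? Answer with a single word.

liberal

z(H) = 1.645, z(FA) = -1.440
c = −½·(z(H) + z(FA)) = -0.1025
c < 0 → liberal criterion (biased toward responding “yes”).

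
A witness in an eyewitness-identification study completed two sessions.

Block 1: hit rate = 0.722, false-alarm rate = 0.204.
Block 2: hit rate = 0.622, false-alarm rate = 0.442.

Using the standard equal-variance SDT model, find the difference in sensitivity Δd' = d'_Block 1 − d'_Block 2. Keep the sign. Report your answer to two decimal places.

Δd' = 0.96

Block 1: z(0.722) = 0.589, z(0.204) = -0.827, d' = 1.416
Block 2: z(0.622) = 0.311, z(0.442) = -0.146, d' = 0.457
Δd' = d'_Block 1 − d'_Block 2 = 1.416 − 0.457 = 0.959
Block 1 has the higher sensitivity.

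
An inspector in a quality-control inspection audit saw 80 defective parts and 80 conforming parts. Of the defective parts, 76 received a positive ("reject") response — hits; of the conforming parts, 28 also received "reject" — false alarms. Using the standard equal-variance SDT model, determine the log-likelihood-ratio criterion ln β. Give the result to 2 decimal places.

H = 76/80 = 0.9500
FA = 28/80 = 0.3500
Φ⁻¹(0.9500) = 1.645, Φ⁻¹(0.3500) = -0.385
ln β = −½·[z(H)² − z(FA)²] = −0.5 × (2.706 − 0.148) = -1.279

ln β = -1.28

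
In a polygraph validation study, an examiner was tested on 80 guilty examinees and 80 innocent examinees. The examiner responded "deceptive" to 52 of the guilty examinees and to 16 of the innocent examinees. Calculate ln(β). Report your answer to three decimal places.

ln β = 0.280

H = 52/80 = 0.6500
FA = 16/80 = 0.2000
z(H) = z(0.6500) = 0.3853
z(FA) = z(0.2000) = -0.8416
ln β = −½·[z(H)² − z(FA)²] = −0.5 × (0.1485 − 0.7083) = 0.2799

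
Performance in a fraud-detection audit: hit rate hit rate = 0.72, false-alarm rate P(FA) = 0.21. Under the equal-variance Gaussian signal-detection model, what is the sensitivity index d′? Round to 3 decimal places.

d′ = 1.389

z(H) = 0.5828
z(FA) = -0.8064
d' = z(H) − z(FA) = 0.5828 − (-0.8064) = 1.3892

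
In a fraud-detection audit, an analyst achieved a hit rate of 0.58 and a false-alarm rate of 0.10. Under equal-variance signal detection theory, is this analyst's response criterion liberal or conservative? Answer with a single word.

z(H) = 0.202, z(FA) = -1.282
c = −½·(z(H) + z(FA)) = 0.540
c > 0 → conservative criterion (biased toward responding “no”).

conservative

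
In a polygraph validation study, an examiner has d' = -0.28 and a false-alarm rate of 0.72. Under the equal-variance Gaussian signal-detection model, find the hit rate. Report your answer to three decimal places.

z(false-alarm rate) = z(0.72) = 0.5828
z(H) = z(FA) + d' = 0.5828 + (-0.28) = 0.3028
hit rate = Φ(0.3028) = 0.6190

hit rate = 0.619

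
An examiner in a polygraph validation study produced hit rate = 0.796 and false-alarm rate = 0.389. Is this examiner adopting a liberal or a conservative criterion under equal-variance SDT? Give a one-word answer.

liberal

z(H) = 0.827, z(FA) = -0.282
c = −½·(z(H) + z(FA)) = -0.2725
c < 0 → liberal criterion (biased toward responding “yes”).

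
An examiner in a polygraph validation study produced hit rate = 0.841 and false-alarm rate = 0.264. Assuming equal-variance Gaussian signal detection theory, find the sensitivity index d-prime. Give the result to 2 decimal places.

Φ⁻¹(H) = 0.999
Φ⁻¹(FA) = -0.631
d' = z(H) − z(FA) = 0.999 − (-0.631) = 1.630

d-prime = 1.63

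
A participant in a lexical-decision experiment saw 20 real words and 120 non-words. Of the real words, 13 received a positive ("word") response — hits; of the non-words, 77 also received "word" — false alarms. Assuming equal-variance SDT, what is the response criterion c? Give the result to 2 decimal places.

H = 13/20 = 0.6500
FA = 77/120 = 0.6417
z(0.6500) = 0.385, z(0.6417) = 0.363
c = −½·[z(H) + z(FA)] = −0.5 × (0.385 + 0.363) = -0.374
c < 0: the participant has a liberal response bias.

c = -0.37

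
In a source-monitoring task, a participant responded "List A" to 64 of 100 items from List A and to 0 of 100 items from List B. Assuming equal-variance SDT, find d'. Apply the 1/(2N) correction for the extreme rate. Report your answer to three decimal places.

The false-alarm rate is 0/100 = 0, so apply the 1/(2N) correction: FA → 1/(2·100) = 0.00500.
z(H) = z(0.64000) = 0.3585
z(FA) = z(0.00500) = -2.5758
d' = 0.3585 − (-2.5758) = 2.9343

d' = 2.934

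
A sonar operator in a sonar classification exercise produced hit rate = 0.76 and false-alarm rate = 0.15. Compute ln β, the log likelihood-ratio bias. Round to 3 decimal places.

Φ⁻¹(H) = 0.7063
Φ⁻¹(FA) = -1.0364
ln β = −½·[z(H)² − z(FA)²] = −0.5 × (0.4989 − 1.0741) = 0.2876

ln β = 0.288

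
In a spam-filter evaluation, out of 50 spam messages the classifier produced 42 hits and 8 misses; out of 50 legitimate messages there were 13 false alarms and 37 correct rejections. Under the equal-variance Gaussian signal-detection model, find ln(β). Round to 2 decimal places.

ln β = -0.29

H = 42/50 = 0.8400
FA = 13/50 = 0.2600
z(H) = 0.994
z(FA) = -0.643
ln β = −½·[z(H)² − z(FA)²] = −0.5 × (0.988 − 0.413) = -0.2875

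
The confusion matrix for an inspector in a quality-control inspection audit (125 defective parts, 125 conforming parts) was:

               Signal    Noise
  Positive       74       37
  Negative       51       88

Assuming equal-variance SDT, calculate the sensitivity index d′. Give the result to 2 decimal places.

d′ = 0.77

H = 74/125 = 0.5920
FA = 37/125 = 0.2960
Φ⁻¹(0.5920) = 0.233, Φ⁻¹(0.2960) = -0.536
d' = z(H) − z(FA) = 0.233 − (-0.536) = 0.769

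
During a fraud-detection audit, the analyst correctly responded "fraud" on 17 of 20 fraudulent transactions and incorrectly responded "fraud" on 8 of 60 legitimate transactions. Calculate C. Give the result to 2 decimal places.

C = 0.04

H = 17/20 = 0.8500
FA = 8/60 = 0.1333
z(H) = 1.0364
z(FA) = -1.1109
c = −½·[z(H) + z(FA)] = −0.5 × (1.0364 + (-1.1109)) = 0.03725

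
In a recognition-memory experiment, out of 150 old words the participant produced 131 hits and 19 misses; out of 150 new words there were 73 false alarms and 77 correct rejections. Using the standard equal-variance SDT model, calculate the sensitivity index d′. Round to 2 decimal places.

d′ = 1.18

H = 131/150 = 0.8733
FA = 73/150 = 0.4867
z(H) = 1.1421
z(FA) = -0.0333
d' = z(H) − z(FA) = 1.1421 − (-0.0333) = 1.1754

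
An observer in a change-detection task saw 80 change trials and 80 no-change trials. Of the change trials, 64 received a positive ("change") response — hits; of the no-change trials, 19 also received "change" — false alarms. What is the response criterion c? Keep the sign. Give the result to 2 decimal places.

H = 64/80 = 0.8000
FA = 19/80 = 0.2375
z(H) = 0.8416
z(FA) = -0.7144
c = −½·[z(H) + z(FA)] = −0.5 × (0.8416 + (-0.7144)) = -0.0636

c = -0.06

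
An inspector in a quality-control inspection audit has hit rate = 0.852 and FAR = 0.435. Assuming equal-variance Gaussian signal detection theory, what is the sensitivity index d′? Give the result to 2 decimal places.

Φ⁻¹(0.852) = 1.045, Φ⁻¹(0.435) = -0.164
d' = z(H) − z(FA) = 1.045 − (-0.164) = 1.209

d′ = 1.21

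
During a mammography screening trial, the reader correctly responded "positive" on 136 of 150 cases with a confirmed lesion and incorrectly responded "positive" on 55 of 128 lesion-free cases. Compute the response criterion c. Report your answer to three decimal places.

H = 136/150 = 0.9067
FA = 55/128 = 0.4297
z(0.9067) = 1.3207, z(0.4297) = -0.1771
c = −½·[z(H) + z(FA)] = −0.5 × (1.3207 + (-0.1771)) = -0.5718

c = -0.572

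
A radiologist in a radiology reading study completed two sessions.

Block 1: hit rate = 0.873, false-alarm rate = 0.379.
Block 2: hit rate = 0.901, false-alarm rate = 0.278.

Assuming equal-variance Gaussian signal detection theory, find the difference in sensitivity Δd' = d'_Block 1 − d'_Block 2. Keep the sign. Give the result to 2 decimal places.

Δd' = -0.43

Block 1: z(0.873) = 1.141, z(0.379) = -0.308, d' = 1.449
Block 2: z(0.901) = 1.287, z(0.278) = -0.589, d' = 1.876
Δd' = d'_Block 1 − d'_Block 2 = 1.449 − 1.876 = -0.427
Block 2 has the higher sensitivity.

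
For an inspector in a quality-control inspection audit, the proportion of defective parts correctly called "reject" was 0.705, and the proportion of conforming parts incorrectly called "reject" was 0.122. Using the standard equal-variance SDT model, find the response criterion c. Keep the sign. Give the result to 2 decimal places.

Φ⁻¹(0.705) = 0.5388, Φ⁻¹(0.122) = -1.1650
c = −½·[z(H) + z(FA)] = −0.5 × (0.5388 + (-1.1650)) = 0.3131
c > 0: the inspector has a conservative response bias.

c = 0.31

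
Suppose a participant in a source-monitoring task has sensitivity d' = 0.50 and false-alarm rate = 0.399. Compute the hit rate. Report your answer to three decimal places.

z(false-alarm rate) = z(0.399) = -0.2559
z(H) = z(FA) + d' = -0.2559 + 0.50 = 0.2441
hit rate = Φ(0.2441) = 0.5964

hit rate = 0.596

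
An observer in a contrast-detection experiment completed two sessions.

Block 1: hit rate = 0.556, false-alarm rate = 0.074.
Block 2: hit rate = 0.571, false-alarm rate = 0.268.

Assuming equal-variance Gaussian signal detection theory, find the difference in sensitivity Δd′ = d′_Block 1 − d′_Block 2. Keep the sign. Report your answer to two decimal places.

Δd′ = 0.79

Block 1: z(0.556) = 0.141, z(0.074) = -1.447, d' = 1.588
Block 2: z(0.571) = 0.179, z(0.268) = -0.619, d' = 0.798
Δd' = d'_Block 1 − d'_Block 2 = 1.588 − 0.798 = 0.790
Block 1 has the higher sensitivity.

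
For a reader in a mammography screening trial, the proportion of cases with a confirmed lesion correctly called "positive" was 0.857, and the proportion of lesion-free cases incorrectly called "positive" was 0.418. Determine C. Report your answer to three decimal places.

z(H) = 1.0669
z(FA) = -0.2070
c = −½·[z(H) + z(FA)] = −0.5 × (1.0669 + (-0.2070)) = -0.42995
c < 0: the reader has a liberal response bias.

C = -0.430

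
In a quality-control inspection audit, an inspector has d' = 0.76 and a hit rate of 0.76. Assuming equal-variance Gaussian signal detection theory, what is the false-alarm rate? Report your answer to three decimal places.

z(hit rate) = z(0.76) = 0.7063
z(FA) = z(H) − d' = 0.7063 − 0.76 = -0.0537
false-alarm rate = Φ(-0.0537) = 0.4786

false-alarm rate = 0.479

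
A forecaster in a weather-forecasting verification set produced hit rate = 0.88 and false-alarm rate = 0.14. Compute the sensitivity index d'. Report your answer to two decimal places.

z(0.88) = 1.1750, z(0.14) = -1.0803
d' = z(H) − z(FA) = 1.1750 − (-1.0803) = 2.2553

d' = 2.26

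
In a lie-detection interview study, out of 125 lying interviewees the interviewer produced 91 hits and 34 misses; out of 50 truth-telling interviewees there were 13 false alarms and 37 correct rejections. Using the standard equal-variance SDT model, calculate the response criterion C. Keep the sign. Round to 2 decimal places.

H = 91/125 = 0.7280
FA = 13/50 = 0.2600
Φ⁻¹(0.7280) = 0.607, Φ⁻¹(0.2600) = -0.643
c = −½·[z(H) + z(FA)] = −0.5 × (0.607 + (-0.643)) = 0.018
c > 0: the interviewer has a conservative response bias.

C = 0.02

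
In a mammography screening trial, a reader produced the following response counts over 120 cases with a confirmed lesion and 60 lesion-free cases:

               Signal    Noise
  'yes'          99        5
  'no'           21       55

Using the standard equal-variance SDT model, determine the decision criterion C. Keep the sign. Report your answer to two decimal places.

H = 99/120 = 0.8250
FA = 5/60 = 0.0833
z(H) = z(0.8250) = 0.935
z(FA) = z(0.0833) = -1.383
c = −½·[z(H) + z(FA)] = −0.5 × (0.935 + (-1.383)) = 0.224

C = 0.22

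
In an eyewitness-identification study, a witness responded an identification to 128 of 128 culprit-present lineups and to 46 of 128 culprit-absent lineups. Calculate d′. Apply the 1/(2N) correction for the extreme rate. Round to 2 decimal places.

The hit rate is 128/128 = 1, so apply the 1/(2N) correction: H → 1 − 1/(2·128) = 0.99609.
z(H) = z(0.99609) = 2.660
z(FA) = z(0.35938) = -0.360
d' = 2.660 − (-0.360) = 3.020

d′ = 3.02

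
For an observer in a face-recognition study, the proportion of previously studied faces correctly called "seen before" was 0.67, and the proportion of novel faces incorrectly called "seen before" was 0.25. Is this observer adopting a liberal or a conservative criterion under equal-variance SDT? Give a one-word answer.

z(H) = 0.440, z(FA) = -0.674
c = −½·(z(H) + z(FA)) = 0.117
c > 0 → conservative criterion (biased toward responding “no”).

conservative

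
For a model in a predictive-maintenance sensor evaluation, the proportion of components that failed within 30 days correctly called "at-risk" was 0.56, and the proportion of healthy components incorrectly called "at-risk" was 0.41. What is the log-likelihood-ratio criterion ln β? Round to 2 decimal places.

z(H) = 0.151
z(FA) = -0.228
ln β = −½·[z(H)² − z(FA)²] = −0.5 × (0.023 − 0.052) = 0.0145

ln β = 0.01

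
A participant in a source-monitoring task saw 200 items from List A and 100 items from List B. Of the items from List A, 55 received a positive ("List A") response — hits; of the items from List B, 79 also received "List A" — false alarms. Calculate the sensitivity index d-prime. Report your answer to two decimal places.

d-prime = -1.40

H = 55/200 = 0.2750
FA = 79/100 = 0.7900
Φ⁻¹(H) = -0.598
Φ⁻¹(FA) = 0.806
d' = z(H) − z(FA) = -0.598 − 0.806 = -1.404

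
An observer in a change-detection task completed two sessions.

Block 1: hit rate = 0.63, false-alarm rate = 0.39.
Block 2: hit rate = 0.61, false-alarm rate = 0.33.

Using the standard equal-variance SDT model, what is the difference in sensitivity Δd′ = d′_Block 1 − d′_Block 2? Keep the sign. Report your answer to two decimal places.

Block 1: z(0.63) = 0.332, z(0.39) = -0.279, d' = 0.611
Block 2: z(0.61) = 0.279, z(0.33) = -0.440, d' = 0.719
Δd' = d'_Block 1 − d'_Block 2 = 0.611 − 0.719 = -0.108
Block 2 has the higher sensitivity.

Δd′ = -0.11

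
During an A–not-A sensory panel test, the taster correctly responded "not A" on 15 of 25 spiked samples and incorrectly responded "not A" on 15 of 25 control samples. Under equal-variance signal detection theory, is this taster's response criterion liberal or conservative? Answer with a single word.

z(H) = 0.253, z(FA) = 0.253
c = −½·(z(H) + z(FA)) = -0.253
c < 0 → liberal criterion (biased toward responding “yes”).

liberal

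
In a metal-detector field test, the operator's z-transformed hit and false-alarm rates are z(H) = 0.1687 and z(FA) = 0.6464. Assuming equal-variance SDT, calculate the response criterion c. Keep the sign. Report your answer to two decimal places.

c = −½·[z(H) + z(FA)] = −½·(0.1687 + 0.6464) = -0.40755
c < 0: the operator has a liberal response bias.

c = -0.41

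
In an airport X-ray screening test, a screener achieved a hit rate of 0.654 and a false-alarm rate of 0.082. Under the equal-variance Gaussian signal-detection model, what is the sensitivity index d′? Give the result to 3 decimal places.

d′ = 1.788

z(H) = 0.3961
z(FA) = -1.3917
d' = z(H) − z(FA) = 0.3961 − (-1.3917) = 1.7878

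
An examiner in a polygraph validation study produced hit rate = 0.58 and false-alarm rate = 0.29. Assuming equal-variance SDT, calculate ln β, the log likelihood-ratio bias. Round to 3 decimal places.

ln β = 0.133

z(H) = z(0.58) = 0.2019
z(FA) = z(0.29) = -0.5534
ln β = −½·[z(H)² − z(FA)²] = −0.5 × (0.0408 − 0.3063) = 0.13275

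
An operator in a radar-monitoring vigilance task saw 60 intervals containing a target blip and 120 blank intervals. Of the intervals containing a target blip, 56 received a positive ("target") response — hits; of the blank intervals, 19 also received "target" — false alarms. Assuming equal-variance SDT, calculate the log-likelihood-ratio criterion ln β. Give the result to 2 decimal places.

ln β = -0.63

H = 56/60 = 0.9333
FA = 19/120 = 0.1583
Φ⁻¹(H) = Φ⁻¹(0.9333) = 1.501
Φ⁻¹(FA) = Φ⁻¹(0.1583) = -1.001
ln β = −½·[z(H)² − z(FA)²] = −0.5 × (2.253 − 1.002) = -0.6255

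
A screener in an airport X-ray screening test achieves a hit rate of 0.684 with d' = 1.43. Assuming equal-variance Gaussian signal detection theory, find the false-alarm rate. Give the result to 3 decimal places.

false-alarm rate = 0.171

z(hit rate) = z(0.684) = 0.4789
z(FA) = z(H) − d' = 0.4789 − 1.43 = -0.9511
false-alarm rate = Φ(-0.9511) = 0.1708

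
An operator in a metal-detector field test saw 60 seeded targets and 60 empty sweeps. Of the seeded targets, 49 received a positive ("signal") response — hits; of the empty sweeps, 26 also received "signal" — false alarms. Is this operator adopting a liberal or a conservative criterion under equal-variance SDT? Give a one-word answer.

z(H) = 0.903, z(FA) = -0.168
c = −½·(z(H) + z(FA)) = -0.3675
c < 0 → liberal criterion (biased toward responding “yes”).

liberal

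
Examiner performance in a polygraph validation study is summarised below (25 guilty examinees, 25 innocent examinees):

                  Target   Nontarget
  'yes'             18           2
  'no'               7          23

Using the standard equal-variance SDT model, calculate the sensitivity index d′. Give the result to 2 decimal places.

d′ = 1.99

H = 18/25 = 0.7200
FA = 2/25 = 0.0800
Φ⁻¹(H) = 0.583
Φ⁻¹(FA) = -1.405
d' = z(H) − z(FA) = 0.583 − (-1.405) = 1.988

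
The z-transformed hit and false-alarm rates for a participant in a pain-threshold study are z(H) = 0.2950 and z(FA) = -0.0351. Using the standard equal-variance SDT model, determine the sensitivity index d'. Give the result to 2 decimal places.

d' = z(H) − z(FA) = 0.2950 − (-0.0351) = 0.3301

d' = 0.33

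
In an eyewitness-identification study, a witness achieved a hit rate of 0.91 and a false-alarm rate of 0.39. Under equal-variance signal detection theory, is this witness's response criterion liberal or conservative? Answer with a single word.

liberal

z(H) = 1.341, z(FA) = -0.279
c = −½·(z(H) + z(FA)) = -0.531
c < 0 → liberal criterion (biased toward responding “yes”).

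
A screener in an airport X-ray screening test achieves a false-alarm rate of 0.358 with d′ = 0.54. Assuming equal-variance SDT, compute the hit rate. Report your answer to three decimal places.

z(false-alarm rate) = z(0.358) = -0.3638
z(H) = z(FA) + d' = -0.3638 + 0.54 = 0.1762
hit rate = Φ(0.1762) = 0.5699

hit rate = 0.570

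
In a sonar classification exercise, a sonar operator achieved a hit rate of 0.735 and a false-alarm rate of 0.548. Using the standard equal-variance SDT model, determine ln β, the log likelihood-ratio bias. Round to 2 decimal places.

z(H) = z(0.735) = 0.628
z(FA) = z(0.548) = 0.121
ln β = −½·[z(H)² − z(FA)²] = −0.5 × (0.394 − 0.015) = -0.1895

ln β = -0.19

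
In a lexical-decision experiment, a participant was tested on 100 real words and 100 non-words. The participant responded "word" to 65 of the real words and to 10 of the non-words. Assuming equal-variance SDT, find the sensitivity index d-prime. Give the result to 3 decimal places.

H = 65/100 = 0.6500
FA = 10/100 = 0.1000
Φ⁻¹(H) = Φ⁻¹(0.6500) = 0.3853
Φ⁻¹(FA) = Φ⁻¹(0.1000) = -1.2816
d' = z(H) − z(FA) = 0.3853 − (-1.2816) = 1.6669

d-prime = 1.667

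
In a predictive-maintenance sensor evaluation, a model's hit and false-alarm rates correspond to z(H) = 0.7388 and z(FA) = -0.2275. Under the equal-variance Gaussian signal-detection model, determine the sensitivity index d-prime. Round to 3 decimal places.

d' = z(H) − z(FA) = 0.7388 − (-0.2275) = 0.9663

d-prime = 0.966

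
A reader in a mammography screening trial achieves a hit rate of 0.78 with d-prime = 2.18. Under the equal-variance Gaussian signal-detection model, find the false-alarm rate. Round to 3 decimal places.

false-alarm rate = 0.080

z(hit rate) = z(0.78) = 0.7722
z(FA) = z(H) − d' = 0.7722 − 2.18 = -1.4078
false-alarm rate = Φ(-1.4078) = 0.0796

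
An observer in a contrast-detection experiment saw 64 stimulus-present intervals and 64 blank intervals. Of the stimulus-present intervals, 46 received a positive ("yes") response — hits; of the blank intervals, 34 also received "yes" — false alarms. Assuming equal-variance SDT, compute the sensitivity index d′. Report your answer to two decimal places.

H = 46/64 = 0.7188
FA = 34/64 = 0.5312
Φ⁻¹(0.7188) = 0.579, Φ⁻¹(0.5312) = 0.078
d' = z(H) − z(FA) = 0.579 − 0.078 = 0.501

d′ = 0.50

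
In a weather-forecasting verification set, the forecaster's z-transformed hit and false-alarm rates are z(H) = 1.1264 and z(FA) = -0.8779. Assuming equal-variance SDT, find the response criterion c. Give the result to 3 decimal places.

c = -0.124

c = −½·[z(H) + z(FA)] = −½·(1.1264 + (-0.8779)) = -0.12425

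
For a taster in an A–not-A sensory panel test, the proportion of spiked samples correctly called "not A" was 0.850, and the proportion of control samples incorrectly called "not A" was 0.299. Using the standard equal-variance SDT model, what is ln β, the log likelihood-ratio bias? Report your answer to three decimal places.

Φ⁻¹(0.850) = 1.0364, Φ⁻¹(0.299) = -0.5273
ln β = −½·[z(H)² − z(FA)²] = −0.5 × (1.0741 − 0.2780) = -0.39805

ln β = -0.398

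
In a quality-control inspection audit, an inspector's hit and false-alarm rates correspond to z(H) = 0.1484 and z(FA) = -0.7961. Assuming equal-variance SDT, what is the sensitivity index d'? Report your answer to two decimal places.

d' = 0.94

d' = z(H) − z(FA) = 0.1484 − (-0.7961) = 0.9445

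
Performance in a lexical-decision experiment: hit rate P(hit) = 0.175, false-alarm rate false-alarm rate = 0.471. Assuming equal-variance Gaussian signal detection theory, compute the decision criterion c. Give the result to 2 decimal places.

c = 0.50

Φ⁻¹(H) = Φ⁻¹(0.175) = -0.9346
Φ⁻¹(FA) = Φ⁻¹(0.471) = -0.0728
c = −½·[z(H) + z(FA)] = −0.5 × (-0.9346 + (-0.0728)) = 0.5037
c > 0: the participant has a conservative response bias.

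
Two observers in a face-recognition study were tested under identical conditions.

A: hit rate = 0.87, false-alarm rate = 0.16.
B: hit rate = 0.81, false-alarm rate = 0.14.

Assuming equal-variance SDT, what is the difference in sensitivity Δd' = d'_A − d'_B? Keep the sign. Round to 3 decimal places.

Δd' = 0.163

A: z(0.87) = 1.1264, z(0.16) = -0.9945, d' = 2.1209
B: z(0.81) = 0.8779, z(0.14) = -1.0803, d' = 1.9582
Δd' = d'_A − d'_B = 2.1209 − 1.9582 = 0.1627
A has the higher sensitivity.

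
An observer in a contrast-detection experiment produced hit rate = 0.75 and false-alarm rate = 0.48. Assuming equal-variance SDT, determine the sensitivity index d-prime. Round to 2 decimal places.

z(H) = z(0.75) = 0.6745
z(FA) = z(0.48) = -0.0502
d' = z(H) − z(FA) = 0.6745 − (-0.0502) = 0.7247

d-prime = 0.72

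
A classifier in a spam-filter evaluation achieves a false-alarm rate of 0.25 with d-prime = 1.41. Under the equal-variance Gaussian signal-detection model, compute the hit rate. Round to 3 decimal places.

z(false-alarm rate) = z(0.25) = -0.6745
z(H) = z(FA) + d' = -0.6745 + 1.41 = 0.7355
hit rate = Φ(0.7355) = 0.7690

hit rate = 0.769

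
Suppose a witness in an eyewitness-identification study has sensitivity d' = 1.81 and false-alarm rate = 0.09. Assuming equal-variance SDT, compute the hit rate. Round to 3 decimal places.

hit rate = 0.681

z(false-alarm rate) = z(0.09) = -1.3408
z(H) = z(FA) + d' = -1.3408 + 1.81 = 0.4692
hit rate = Φ(0.4692) = 0.6805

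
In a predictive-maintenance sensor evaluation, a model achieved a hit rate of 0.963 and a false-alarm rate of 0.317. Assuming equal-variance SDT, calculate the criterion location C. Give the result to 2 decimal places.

C = -0.66

z(H) = 1.787
z(FA) = -0.476
c = −½·[z(H) + z(FA)] = −0.5 × (1.787 + (-0.476)) = -0.6555
c < 0: the model has a liberal response bias.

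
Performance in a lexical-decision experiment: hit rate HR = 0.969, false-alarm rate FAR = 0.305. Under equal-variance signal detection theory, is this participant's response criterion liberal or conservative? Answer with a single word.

z(H) = 1.866, z(FA) = -0.510
c = −½·(z(H) + z(FA)) = -0.678
c < 0 → liberal criterion (biased toward responding “yes”).

liberal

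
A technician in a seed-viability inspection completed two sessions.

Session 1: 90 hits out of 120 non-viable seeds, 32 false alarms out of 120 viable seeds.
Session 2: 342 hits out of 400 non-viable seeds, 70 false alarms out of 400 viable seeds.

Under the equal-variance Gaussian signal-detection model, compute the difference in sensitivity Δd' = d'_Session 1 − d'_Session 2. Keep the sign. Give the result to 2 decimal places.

Session 1: z(0.7500) = 0.674, z(0.2667) = -0.623, d' = 1.297
Session 2: z(0.8550) = 1.058, z(0.1750) = -0.935, d' = 1.993
Δd' = d'_Session 1 − d'_Session 2 = 1.297 − 1.993 = -0.696
Session 2 has the higher sensitivity.

Δd' = -0.70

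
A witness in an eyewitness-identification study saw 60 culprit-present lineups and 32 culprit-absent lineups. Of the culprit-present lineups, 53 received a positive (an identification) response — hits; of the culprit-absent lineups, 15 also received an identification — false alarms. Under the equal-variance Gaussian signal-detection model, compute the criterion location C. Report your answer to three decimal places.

C = -0.557

H = 53/60 = 0.8833
FA = 15/32 = 0.4688
Φ⁻¹(H) = Φ⁻¹(0.8833) = 1.1916
Φ⁻¹(FA) = Φ⁻¹(0.4688) = -0.0783
c = −½·[z(H) + z(FA)] = −0.5 × (1.1916 + (-0.0783)) = -0.55665
c < 0: the witness has a liberal response bias.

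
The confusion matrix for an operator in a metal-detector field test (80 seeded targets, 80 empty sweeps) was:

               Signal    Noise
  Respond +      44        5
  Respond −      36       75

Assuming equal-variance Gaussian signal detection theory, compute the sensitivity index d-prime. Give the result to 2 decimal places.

d-prime = 1.66

H = 44/80 = 0.5500
FA = 5/80 = 0.0625
z(0.5500) = 0.126, z(0.0625) = -1.534
d' = z(H) − z(FA) = 0.126 − (-1.534) = 1.660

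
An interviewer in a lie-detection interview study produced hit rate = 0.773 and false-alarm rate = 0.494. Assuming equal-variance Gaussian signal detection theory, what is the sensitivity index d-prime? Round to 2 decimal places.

d-prime = 0.76

Φ⁻¹(H) = Φ⁻¹(0.773) = 0.749
Φ⁻¹(FA) = Φ⁻¹(0.494) = -0.015
d' = z(H) − z(FA) = 0.749 − (-0.015) = 0.764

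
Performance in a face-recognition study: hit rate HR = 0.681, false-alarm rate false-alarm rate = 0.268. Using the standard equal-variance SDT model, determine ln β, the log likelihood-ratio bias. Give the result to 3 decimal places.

z(H) = z(0.681) = 0.4705
z(FA) = z(0.268) = -0.6189
ln β = −½·[z(H)² − z(FA)²] = −0.5 × (0.2214 − 0.3830) = 0.0808

ln β = 0.081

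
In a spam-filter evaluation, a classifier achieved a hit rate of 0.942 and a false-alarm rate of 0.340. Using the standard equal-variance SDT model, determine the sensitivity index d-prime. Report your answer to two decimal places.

d-prime = 1.98

z(0.942) = 1.572, z(0.340) = -0.412
d' = z(H) − z(FA) = 1.572 − (-0.412) = 1.984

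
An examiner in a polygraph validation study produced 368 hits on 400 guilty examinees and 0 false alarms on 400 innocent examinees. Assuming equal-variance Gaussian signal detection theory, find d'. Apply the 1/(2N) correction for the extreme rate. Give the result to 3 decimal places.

d' = 4.428

The false-alarm rate is 0/400 = 0, so apply the 1/(2N) correction: FA → 1/(2·400) = 0.00125.
z(H) = z(0.92000) = 1.4051
z(FA) = z(0.00125) = -3.0233
d' = 1.4051 − (-3.0233) = 4.4284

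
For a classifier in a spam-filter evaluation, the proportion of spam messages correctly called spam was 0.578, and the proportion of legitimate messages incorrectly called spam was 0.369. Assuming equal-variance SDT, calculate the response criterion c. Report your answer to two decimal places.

z(H) = 0.1968
z(FA) = -0.3345
c = −½·[z(H) + z(FA)] = −0.5 × (0.1968 + (-0.3345)) = 0.06885
c > 0: the classifier has a conservative response bias.

c = 0.07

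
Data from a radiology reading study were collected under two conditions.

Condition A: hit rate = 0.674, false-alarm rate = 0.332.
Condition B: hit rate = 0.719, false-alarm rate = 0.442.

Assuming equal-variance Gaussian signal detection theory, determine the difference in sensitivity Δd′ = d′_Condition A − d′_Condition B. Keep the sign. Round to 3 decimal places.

Condition A: z(0.674) = 0.4510, z(0.332) = -0.4344, d' = 0.8854
Condition B: z(0.719) = 0.5799, z(0.442) = -0.1459, d' = 0.7258
Δd' = d'_Condition A − d'_Condition B = 0.8854 − 0.7258 = 0.1596
Condition A has the higher sensitivity.

Δd′ = 0.160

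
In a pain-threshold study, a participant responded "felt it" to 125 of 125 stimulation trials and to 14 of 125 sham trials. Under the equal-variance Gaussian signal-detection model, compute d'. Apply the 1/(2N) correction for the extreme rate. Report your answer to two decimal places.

The hit rate is 125/125 = 1, so apply the 1/(2N) correction: H → 1 − 1/(2·125) = 0.99600.
z(H) = z(0.99600) = 2.652
z(FA) = z(0.11200) = -1.216
d' = 2.652 − (-1.216) = 3.868

d' = 3.87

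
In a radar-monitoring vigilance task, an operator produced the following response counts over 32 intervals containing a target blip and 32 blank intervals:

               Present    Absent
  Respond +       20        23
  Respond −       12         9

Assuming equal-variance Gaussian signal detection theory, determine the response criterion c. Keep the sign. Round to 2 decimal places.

H = 20/32 = 0.6250
FA = 23/32 = 0.7188
Φ⁻¹(H) = Φ⁻¹(0.6250) = 0.319
Φ⁻¹(FA) = Φ⁻¹(0.7188) = 0.579
c = −½·[z(H) + z(FA)] = −0.5 × (0.319 + 0.579) = -0.449

c = -0.45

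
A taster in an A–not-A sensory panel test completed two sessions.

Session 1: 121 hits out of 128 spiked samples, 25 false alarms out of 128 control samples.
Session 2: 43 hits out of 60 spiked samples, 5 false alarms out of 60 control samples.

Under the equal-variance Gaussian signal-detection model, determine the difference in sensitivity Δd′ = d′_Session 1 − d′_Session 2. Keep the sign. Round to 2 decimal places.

Session 1: z(0.9453) = 1.601, z(0.1953) = -0.859, d' = 2.460
Session 2: z(0.7167) = 0.573, z(0.0833) = -1.383, d' = 1.956
Δd' = d'_Session 1 − d'_Session 2 = 2.460 − 1.956 = 0.504
Session 1 has the higher sensitivity.

Δd′ = 0.50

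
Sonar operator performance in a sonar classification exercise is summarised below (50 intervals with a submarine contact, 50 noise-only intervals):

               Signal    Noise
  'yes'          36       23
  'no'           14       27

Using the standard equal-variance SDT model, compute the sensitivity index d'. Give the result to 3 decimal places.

H = 36/50 = 0.7200
FA = 23/50 = 0.4600
z(H) = z(0.7200) = 0.5828
z(FA) = z(0.4600) = -0.1004
d' = z(H) − z(FA) = 0.5828 − (-0.1004) = 0.6832

d' = 0.683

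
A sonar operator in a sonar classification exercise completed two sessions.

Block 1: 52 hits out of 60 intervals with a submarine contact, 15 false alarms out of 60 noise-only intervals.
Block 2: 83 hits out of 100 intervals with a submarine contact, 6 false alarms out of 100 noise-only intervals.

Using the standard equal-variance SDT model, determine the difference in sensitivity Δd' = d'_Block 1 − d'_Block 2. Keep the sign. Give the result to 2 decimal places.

Δd' = -0.72

Block 1: z(0.8667) = 1.111, z(0.2500) = -0.674, d' = 1.785
Block 2: z(0.8300) = 0.954, z(0.0600) = -1.555, d' = 2.509
Δd' = d'_Block 1 − d'_Block 2 = 1.785 − 2.509 = -0.724
Block 2 has the higher sensitivity.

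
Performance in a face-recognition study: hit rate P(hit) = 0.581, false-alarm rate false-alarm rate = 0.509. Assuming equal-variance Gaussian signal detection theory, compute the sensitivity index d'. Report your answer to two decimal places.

Φ⁻¹(H) = Φ⁻¹(0.581) = 0.2045
Φ⁻¹(FA) = Φ⁻¹(0.509) = 0.0226
d' = z(H) − z(FA) = 0.2045 − 0.0226 = 0.1819

d' = 0.18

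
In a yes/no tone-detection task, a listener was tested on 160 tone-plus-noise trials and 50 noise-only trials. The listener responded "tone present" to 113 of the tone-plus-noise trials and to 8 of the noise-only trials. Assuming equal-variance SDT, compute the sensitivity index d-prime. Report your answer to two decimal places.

H = 113/160 = 0.7063
FA = 8/50 = 0.1600
Φ⁻¹(H) = 0.5426
Φ⁻¹(FA) = -0.9945
d' = z(H) − z(FA) = 0.5426 − (-0.9945) = 1.5371

d-prime = 1.54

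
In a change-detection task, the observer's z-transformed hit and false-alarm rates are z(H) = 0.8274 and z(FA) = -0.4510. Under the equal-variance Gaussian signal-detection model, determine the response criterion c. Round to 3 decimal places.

c = -0.188

c = −½·[z(H) + z(FA)] = −½·(0.8274 + (-0.4510)) = -0.1882
c < 0: the observer has a liberal response bias.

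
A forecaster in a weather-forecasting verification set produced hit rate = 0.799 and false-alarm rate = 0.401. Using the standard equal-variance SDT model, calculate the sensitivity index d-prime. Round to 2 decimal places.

d-prime = 1.09

z(0.799) = 0.838, z(0.401) = -0.251
d' = z(H) − z(FA) = 0.838 − (-0.251) = 1.089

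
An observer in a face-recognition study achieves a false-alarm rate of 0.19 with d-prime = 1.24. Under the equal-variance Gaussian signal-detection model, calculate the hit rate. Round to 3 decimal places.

hit rate = 0.641

z(false-alarm rate) = z(0.19) = -0.8779
z(H) = z(FA) + d' = -0.8779 + 1.24 = 0.3621
hit rate = Φ(0.3621) = 0.6414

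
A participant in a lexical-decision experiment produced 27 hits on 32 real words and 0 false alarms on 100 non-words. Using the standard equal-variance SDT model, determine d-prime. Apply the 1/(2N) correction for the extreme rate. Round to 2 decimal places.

The false-alarm rate is 0/100 = 0, so apply the 1/(2N) correction: FA → 1/(2·100) = 0.00500.
z(H) = z(0.84375) = 1.010
z(FA) = z(0.00500) = -2.576
d' = 1.010 − (-2.576) = 3.586

d-prime = 3.59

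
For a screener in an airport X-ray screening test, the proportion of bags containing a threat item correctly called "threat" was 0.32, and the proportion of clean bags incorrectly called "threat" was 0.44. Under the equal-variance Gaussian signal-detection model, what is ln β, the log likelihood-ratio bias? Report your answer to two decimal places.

ln β = -0.10

z(H) = -0.468
z(FA) = -0.151
ln β = −½·[z(H)² − z(FA)²] = −0.5 × (0.219 − 0.023) = -0.098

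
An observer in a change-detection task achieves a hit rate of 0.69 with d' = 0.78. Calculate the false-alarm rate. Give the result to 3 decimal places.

false-alarm rate = 0.388

z(hit rate) = z(0.69) = 0.4959
z(FA) = z(H) − d' = 0.4959 − 0.78 = -0.2841
false-alarm rate = Φ(-0.2841) = 0.3882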